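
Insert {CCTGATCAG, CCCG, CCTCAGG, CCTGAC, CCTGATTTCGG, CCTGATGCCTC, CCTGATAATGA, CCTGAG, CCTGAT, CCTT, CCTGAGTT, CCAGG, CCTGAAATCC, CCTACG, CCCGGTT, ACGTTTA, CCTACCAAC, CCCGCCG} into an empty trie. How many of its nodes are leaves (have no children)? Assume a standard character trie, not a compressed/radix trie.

15

Leaves are exactly the stored words that no other stored word extends.
Those words: "ACGTTTA", "CCAGG", "CCCGCCG", "CCCGGTT", "CCTACCAAC", "CCTACG", "CCTCAGG", "CCTGAAATCC", "CCTGAC", "CCTGAGTT", "CCTGATAATGA", "CCTGATCAG", "CCTGATGCCTC", "CCTGATTTCGG", "CCTT"
Leaf count: 15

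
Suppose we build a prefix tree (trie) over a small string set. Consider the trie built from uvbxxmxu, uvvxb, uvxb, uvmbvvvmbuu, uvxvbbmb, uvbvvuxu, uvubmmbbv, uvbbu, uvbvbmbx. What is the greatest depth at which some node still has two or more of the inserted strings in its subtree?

Equivalently: take the maximum, over all pairs, of their longest common prefix length.
e.g. "uvbvbmbx" and "uvbvvuxu" share the prefix "uvbv" of length 4; no pair shares a longer one.
Longest shared-prefix length: 4

4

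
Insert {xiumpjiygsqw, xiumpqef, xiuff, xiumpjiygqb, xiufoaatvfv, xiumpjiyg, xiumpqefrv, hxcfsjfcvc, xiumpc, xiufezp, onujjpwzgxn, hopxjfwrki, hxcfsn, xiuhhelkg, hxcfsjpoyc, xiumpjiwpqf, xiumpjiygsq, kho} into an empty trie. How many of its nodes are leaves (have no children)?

15

Leaves are exactly the stored words that no other stored word extends.
Those words: "hopxjfwrki", "hxcfsjfcvc", "hxcfsjpoyc", "hxcfsn", "kho", "onujjpwzgxn", "xiufezp", "xiuff", "xiufoaatvfv", "xiuhhelkg", "xiumpc", "xiumpjiwpqf", "xiumpjiygqb", "xiumpjiygsqw", "xiumpqefrv"
Leaf count: 15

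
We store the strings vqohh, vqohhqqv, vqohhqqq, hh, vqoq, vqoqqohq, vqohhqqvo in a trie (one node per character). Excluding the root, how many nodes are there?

Trie structure (* marks end of a word):
(root)
├─ h
│  └─ h *
└─ v
   └─ q
      └─ o
         ├─ h
         │  └─ h *
         │     └─ q
         │        └─ q
         │           ├─ q *
         │           └─ v *
         │              └─ o *
         └─ q *
            └─ q
               └─ o
                  └─ h
                     └─ q *
Counting every labelled node above: 17.

17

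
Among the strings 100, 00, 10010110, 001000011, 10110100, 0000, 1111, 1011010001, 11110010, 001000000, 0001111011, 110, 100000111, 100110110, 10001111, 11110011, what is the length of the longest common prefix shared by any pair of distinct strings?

The deepest shared node is where two words last agree before diverging.
e.g. "10110100" and "1011010001" share the prefix "10110100" of length 8; no pair shares a longer one.
Longest shared-prefix length: 8

8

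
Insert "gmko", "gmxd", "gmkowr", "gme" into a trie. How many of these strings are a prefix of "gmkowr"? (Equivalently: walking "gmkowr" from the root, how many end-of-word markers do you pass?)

Traverse "gmkowr" character by character; count nodes along the way that are marked as word ends.
Prefixes of the query that are stored words: "gmko", "gmkowr"
Count: 2

2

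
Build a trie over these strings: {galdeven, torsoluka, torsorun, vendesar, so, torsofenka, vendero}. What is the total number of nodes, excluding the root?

37

For each word, the new-node count is its length minus the longest prefix already in the trie:
  "galdeven" → 8 new (g, a, l, d, e, v, e, n)
  "torsoluka" → 9 new (t, o, r, s, o, l, u, k, a)
  "torsorun" → prefix "torso" already present; 3 new (r, u, n)
  "vendesar" → 8 new (v, e, n, d, e, s, a, r)
  "so" → 2 new (s, o)
  "torsofenka" → prefix "torso" already present; 5 new (f, e, n, k, a)
  "vendero" → prefix "vende" already present; 2 new (r, o)
Total nodes = 8 + 9 + 3 + 8 + 2 + 5 + 2 = 37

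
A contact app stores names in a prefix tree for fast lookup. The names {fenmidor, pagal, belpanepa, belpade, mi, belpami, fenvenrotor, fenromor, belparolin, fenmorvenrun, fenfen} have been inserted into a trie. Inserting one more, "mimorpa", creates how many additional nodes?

Walking "mimorpa" from the root, the first 2 characters ("mi") follow existing edges; "m" is the first miss.
Each of the 5 remaining characters creates one node.

5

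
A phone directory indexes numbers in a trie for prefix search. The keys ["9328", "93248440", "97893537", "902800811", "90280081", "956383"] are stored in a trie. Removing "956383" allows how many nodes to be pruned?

Walk "956383" from the leaf back toward the root, removing each node that no remaining word uses.
The suffix "56383" (5 nodes) is used only by "956383"; the node for "9" still has the child "3", so pruning stops there.
Nodes removed: 5

5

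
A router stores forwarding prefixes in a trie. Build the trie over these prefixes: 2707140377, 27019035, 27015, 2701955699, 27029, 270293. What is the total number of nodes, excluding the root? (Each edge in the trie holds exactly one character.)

Count nodes per top-level branch (shared prefixes stored once):
  '2'-branch (27015, 27019035, 2701955699, 27029, 270293, 2707140377): 24 nodes
Sum: 24

24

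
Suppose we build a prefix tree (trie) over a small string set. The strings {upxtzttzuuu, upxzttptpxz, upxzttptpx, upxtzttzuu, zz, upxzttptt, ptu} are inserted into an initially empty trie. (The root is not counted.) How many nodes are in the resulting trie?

Trie structure (* marks end of a word):
(root)
├─ p
│  └─ t
│     └─ u *
├─ u
│  └─ p
│     └─ x
│        ├─ t
│        │  └─ z
│        │     └─ t
│        │        └─ t
│        │           └─ z
│        │              └─ u
│        │                 └─ u *
│        │                    └─ u *
│        └─ z
│           └─ t
│              └─ t
│                 └─ p
│                    └─ t
│                       ├─ p
│                       │  └─ x *
│                       │     └─ z *
│                       └─ t *
└─ z
   └─ z *
Counting every labelled node above: 25.

25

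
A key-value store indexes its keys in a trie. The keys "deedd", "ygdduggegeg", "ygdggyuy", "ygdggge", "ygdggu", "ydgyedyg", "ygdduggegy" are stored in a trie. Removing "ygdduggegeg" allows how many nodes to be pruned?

2

Walk "ygdduggegeg" from the leaf back toward the root, removing each node that no remaining word uses.
The suffix "eg" (2 nodes) is used only by "ygdduggegeg"; the node for "ygdduggeg" still has the child "y", so pruning stops there.
Nodes removed: 2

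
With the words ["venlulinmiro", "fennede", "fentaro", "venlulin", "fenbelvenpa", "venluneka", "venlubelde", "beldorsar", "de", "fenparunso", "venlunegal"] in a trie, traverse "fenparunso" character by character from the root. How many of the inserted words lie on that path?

1

Walk "fenparunso" from the root; an end-of-word marker is hit whenever a stored word is a prefix of "fenparunso".
Prefixes of the query that are stored words: "fenparunso"
Count: 1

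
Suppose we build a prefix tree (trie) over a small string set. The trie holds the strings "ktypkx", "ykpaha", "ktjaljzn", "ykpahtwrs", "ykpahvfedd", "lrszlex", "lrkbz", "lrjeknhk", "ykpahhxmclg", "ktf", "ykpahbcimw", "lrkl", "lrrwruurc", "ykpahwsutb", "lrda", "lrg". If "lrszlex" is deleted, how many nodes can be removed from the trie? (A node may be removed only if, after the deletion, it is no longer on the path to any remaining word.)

5

Walk "lrszlex" from the leaf back toward the root, removing each node that no remaining word uses.
The suffix "szlex" (5 nodes) is used only by "lrszlex"; the node for "lr" still has the child "k", so pruning stops there.
Nodes removed: 5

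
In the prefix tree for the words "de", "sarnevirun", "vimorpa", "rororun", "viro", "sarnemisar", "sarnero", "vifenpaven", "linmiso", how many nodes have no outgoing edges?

9

Leaves are exactly the stored words that no other stored word extends.
Those words: "de", "linmiso", "rororun", "sarnemisar", "sarnero", "sarnevirun", "vifenpaven", "vimorpa", "viro"
Leaf count: 9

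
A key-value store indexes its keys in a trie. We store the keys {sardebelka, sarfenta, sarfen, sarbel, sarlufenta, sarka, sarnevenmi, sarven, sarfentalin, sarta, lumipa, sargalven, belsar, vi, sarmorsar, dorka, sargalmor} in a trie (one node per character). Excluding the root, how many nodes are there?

76

Trace insertions, counting only characters that open a new branch:
  "sardebelka" → 10 new (s, a, r, d, e, b, e, l, k, a)
  "sarfenta" → prefix "sar" already present; 5 new (f, e, n, t, a)
  "sarfen" → prefix "sarfen" already present; 0 new (none)
  "sarbel" → prefix "sar" already present; 3 new (b, e, l)
  "sarlufenta" → prefix "sar" already present; 7 new (l, u, f, e, n, t, a)
  "sarka" → prefix "sar" already present; 2 new (k, a)
  "sarnevenmi" → prefix "sar" already present; 7 new (n, e, v, e, n, m, i)
  "sarven" → prefix "sar" already present; 3 new (v, e, n)
  "sarfentalin" → prefix "sarfenta" already present; 3 new (l, i, n)
  "sarta" → prefix "sar" already present; 2 new (t, a)
  "lumipa" → 6 new (l, u, m, i, p, a)
  "sargalven" → prefix "sar" already present; 6 new (g, a, l, v, e, n)
  "belsar" → 6 new (b, e, l, s, a, r)
  "vi" → 2 new (v, i)
  "sarmorsar" → prefix "sar" already present; 6 new (m, o, r, s, a, r)
  "dorka" → 5 new (d, o, r, k, a)
  "sargalmor" → prefix "sargal" already present; 3 new (m, o, r)
Total nodes = 10 + 5 + 0 + 3 + 7 + 2 + 7 + 3 + 3 + 2 + 6 + 6 + 6 + 2 + 6 + 5 + 3 = 76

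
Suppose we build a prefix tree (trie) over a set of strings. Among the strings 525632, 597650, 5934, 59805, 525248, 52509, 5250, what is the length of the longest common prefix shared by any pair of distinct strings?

4

The deepest shared node is where two words last agree before diverging.
e.g. "5250" and "52509" share the prefix "5250" of length 4; no pair shares a longer one.
Longest shared-prefix length: 4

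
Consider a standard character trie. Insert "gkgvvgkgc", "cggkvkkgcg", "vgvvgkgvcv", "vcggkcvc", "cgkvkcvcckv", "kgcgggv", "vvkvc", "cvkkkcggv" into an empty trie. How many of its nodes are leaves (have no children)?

8

A leaf is a node with no children — equivalently, the end of a word that is not a proper prefix of any other stored word.
Those words: "cggkvkkgcg", "cgkvkcvcckv", "cvkkkcggv", "gkgvvgkgc", "kgcgggv", "vcggkcvc", "vgvvgkgvcv", "vvkvc"
Leaf count: 8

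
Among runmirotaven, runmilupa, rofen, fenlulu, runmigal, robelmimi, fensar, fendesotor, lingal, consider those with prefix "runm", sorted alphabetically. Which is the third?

runmirotaven

Words with prefix "runm", in lexicographic order: "runmigal", "runmilupa", "runmirotaven"
The 3rd is runmirotaven.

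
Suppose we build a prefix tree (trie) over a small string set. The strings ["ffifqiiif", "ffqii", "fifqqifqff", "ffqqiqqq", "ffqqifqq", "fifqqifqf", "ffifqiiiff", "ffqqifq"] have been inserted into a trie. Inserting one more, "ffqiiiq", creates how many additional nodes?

2

The longest prefix of "ffqiiiq" already in the trie is "ffqii" (length 5).
Each of the 2 remaining characters creates one node.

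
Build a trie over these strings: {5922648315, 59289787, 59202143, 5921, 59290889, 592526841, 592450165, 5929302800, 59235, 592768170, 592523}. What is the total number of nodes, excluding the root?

Insert word by word; a character creates a node only if that edge doesn't already exist:
  "5922648315" → 10 new (5, 9, 2, 2, 6, 4, 8, 3, 1, 5)
  "59289787" → prefix "592" already present; 5 new (8, 9, 7, 8, 7)
  "59202143" → prefix "592" already present; 5 new (0, 2, 1, 4, 3)
  "5921" → prefix "592" already present; 1 new (1)
  "59290889" → prefix "592" already present; 5 new (9, 0, 8, 8, 9)
  "592526841" → prefix "592" already present; 6 new (5, 2, 6, 8, 4, 1)
  "592450165" → prefix "592" already present; 6 new (4, 5, 0, 1, 6, 5)
  "5929302800" → prefix "5929" already present; 6 new (3, 0, 2, 8, 0, 0)
  "59235" → prefix "592" already present; 2 new (3, 5)
  "592768170" → prefix "592" already present; 6 new (7, 6, 8, 1, 7, 0)
  "592523" → prefix "59252" already present; 1 new (3)
Total nodes = 10 + 5 + 5 + 1 + 5 + 6 + 6 + 6 + 2 + 6 + 1 = 53

53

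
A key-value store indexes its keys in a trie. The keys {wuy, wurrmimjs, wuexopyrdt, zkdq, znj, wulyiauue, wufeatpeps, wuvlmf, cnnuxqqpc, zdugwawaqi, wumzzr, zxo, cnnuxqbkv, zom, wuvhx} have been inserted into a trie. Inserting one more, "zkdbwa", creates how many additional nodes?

"zkd" is already a path in the trie; the remaining "bwa" must be added.
So 6 − 3 = 3 new nodes.

3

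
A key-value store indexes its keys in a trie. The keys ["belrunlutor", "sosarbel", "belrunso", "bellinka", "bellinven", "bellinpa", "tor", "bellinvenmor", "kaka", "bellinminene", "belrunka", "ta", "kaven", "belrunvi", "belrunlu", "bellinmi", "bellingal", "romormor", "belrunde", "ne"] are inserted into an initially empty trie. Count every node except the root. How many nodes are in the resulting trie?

70

Insert word by word; a character creates a node only if that edge doesn't already exist:
  "belrunlutor" → 11 new (b, e, l, r, u, n, l, u, t, o, r)
  "sosarbel" → 8 new (s, o, s, a, r, b, e, l)
  "belrunso" → prefix "belrun" already present; 2 new (s, o)
  "bellinka" → prefix "bel" already present; 5 new (l, i, n, k, a)
  "bellinven" → prefix "bellin" already present; 3 new (v, e, n)
  "bellinpa" → prefix "bellin" already present; 2 new (p, a)
  "tor" → 3 new (t, o, r)
  "bellinvenmor" → prefix "bellinven" already present; 3 new (m, o, r)
  "kaka" → 4 new (k, a, k, a)
  "bellinminene" → prefix "bellin" already present; 6 new (m, i, n, e, n, e)
  "belrunka" → prefix "belrun" already present; 2 new (k, a)
  "ta" → prefix "t" already present; 1 new (a)
  "kaven" → prefix "ka" already present; 3 new (v, e, n)
  "belrunvi" → prefix "belrun" already present; 2 new (v, i)
  "belrunlu" → prefix "belrunlu" already present; 0 new (none)
  "bellinmi" → prefix "bellinmi" already present; 0 new (none)
  "bellingal" → prefix "bellin" already present; 3 new (g, a, l)
  "romormor" → 8 new (r, o, m, o, r, m, o, r)
  "belrunde" → prefix "belrun" already present; 2 new (d, e)
  "ne" → 2 new (n, e)
Total nodes = 11 + 8 + 2 + 5 + 3 + 2 + 3 + 3 + 4 + 6 + 2 + 1 + 3 + 2 + 0 + 0 + 3 + 8 + 2 + 2 = 70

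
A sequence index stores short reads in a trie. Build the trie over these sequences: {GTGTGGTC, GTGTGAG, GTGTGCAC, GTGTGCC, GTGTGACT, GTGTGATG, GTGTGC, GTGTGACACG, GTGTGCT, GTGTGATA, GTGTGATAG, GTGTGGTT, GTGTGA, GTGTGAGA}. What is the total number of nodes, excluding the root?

26

For each word, the new-node count is its length minus the longest prefix already in the trie:
  "GTGTGGTC" → 8 new (G, T, G, T, G, G, T, C)
  "GTGTGAG" → prefix "GTGTG" already present; 2 new (A, G)
  "GTGTGCAC" → prefix "GTGTG" already present; 3 new (C, A, C)
  "GTGTGCC" → prefix "GTGTGC" already present; 1 new (C)
  "GTGTGACT" → prefix "GTGTGA" already present; 2 new (C, T)
  "GTGTGATG" → prefix "GTGTGA" already present; 2 new (T, G)
  "GTGTGC" → prefix "GTGTGC" already present; 0 new (none)
  "GTGTGACACG" → prefix "GTGTGAC" already present; 3 new (A, C, G)
  "GTGTGCT" → prefix "GTGTGC" already present; 1 new (T)
  "GTGTGATA" → prefix "GTGTGAT" already present; 1 new (A)
  "GTGTGATAG" → prefix "GTGTGATA" already present; 1 new (G)
  "GTGTGGTT" → prefix "GTGTGGT" already present; 1 new (T)
  "GTGTGA" → prefix "GTGTGA" already present; 0 new (none)
  "GTGTGAGA" → prefix "GTGTGAG" already present; 1 new (A)
Total nodes = 8 + 2 + 3 + 1 + 2 + 2 + 0 + 3 + 1 + 1 + 1 + 1 + 0 + 1 = 26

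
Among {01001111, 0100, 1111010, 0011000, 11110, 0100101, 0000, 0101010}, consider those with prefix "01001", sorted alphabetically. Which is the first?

0100101

DFS of the "01001" subtree visits, in order: "0100101", "01001111"
Position 1: 0100101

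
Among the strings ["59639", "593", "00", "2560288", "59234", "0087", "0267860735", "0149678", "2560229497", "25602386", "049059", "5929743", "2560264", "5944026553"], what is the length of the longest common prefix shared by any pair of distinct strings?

5

Equivalently: take the maximum, over all pairs, of their longest common prefix length.
e.g. "2560229497" and "25602386" share the prefix "25602" of length 5; no pair shares a longer one.
Longest shared-prefix length: 5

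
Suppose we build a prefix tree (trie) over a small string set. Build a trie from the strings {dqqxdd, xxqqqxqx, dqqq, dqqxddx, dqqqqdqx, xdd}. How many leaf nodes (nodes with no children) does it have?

4

A leaf is a node with no children — equivalently, the end of a word that is not a proper prefix of any other stored word.
Those words: "dqqqqdqx", "dqqxddx", "xdd", "xxqqqxqx"
Leaf count: 4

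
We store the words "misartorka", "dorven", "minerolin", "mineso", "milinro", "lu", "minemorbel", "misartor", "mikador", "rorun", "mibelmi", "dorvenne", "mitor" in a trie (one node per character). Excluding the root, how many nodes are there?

58

Insert word by word; a character creates a node only if that edge doesn't already exist:
  "misartorka" → 10 new (m, i, s, a, r, t, o, r, k, a)
  "dorven" → 6 new (d, o, r, v, e, n)
  "minerolin" → prefix "mi" already present; 7 new (n, e, r, o, l, i, n)
  "mineso" → prefix "mine" already present; 2 new (s, o)
  "milinro" → prefix "mi" already present; 5 new (l, i, n, r, o)
  "lu" → 2 new (l, u)
  "minemorbel" → prefix "mine" already present; 6 new (m, o, r, b, e, l)
  "misartor" → prefix "misartor" already present; 0 new (none)
  "mikador" → prefix "mi" already present; 5 new (k, a, d, o, r)
  "rorun" → 5 new (r, o, r, u, n)
  "mibelmi" → prefix "mi" already present; 5 new (b, e, l, m, i)
  "dorvenne" → prefix "dorven" already present; 2 new (n, e)
  "mitor" → prefix "mi" already present; 3 new (t, o, r)
Total nodes = 10 + 6 + 7 + 2 + 5 + 2 + 6 + 0 + 5 + 5 + 5 + 2 + 3 = 58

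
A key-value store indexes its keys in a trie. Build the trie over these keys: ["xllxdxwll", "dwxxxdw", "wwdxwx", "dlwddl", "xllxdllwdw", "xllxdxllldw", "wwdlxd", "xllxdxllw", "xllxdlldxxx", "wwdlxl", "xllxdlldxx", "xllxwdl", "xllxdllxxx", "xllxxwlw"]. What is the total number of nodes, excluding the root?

Count nodes per top-level branch (shared prefixes stored once):
  'd'-branch (dlwddl, dwxxxdw): 12 nodes
  'w'-branch (wwdlxd, wwdlxl, wwdxwx): 10 nodes
  'x'-branch (xllxdlldxx, xllxdlldxxx, xllxdllwdw, xllxdllxxx, xllxdxllldw, xllxdxllw, xllxdxwll, xllxwdl, xllxxwlw): 34 nodes
Sum: 56

56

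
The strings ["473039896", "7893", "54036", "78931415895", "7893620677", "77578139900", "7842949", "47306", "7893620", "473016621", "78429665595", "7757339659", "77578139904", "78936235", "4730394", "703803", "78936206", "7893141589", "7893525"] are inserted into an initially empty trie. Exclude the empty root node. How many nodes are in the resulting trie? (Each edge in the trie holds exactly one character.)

Count nodes per top-level branch (shared prefixes stored once):
  '4'-branch (473016621, 4730394, 473039896, 47306): 16 nodes
  '5'-branch (54036): 5 nodes
  '7'-branch (703803, 7757339659, 77578139900, 77578139904, 7842949, 78429665595, 7893, 7893141589, 78931415895, 7893525, 7893620, 78936206, 7893620677, 78936235): 55 nodes
Sum: 76

76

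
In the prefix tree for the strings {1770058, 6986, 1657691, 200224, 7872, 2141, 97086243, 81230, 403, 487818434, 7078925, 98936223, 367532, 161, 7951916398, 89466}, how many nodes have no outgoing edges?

16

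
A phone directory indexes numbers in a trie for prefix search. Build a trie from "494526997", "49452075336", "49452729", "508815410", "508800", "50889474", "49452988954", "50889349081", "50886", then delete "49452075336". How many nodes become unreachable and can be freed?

A node on "49452075336"'s path can go only if nothing else ends at it or branches off below it.
The suffix "075336" (6 nodes) is used only by "49452075336"; the node for "49452" still has the child "6", so pruning stops there.
Nodes removed: 6

6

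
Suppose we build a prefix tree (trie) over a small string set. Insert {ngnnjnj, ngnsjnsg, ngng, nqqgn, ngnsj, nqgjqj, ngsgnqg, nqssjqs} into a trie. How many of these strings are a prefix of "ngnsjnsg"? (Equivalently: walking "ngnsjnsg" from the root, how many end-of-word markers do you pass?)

2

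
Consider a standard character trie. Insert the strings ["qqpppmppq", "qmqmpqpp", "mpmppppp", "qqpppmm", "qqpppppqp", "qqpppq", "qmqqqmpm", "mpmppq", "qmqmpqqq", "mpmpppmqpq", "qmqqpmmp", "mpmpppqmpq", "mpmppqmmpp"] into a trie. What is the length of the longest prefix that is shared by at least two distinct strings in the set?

The deepest shared node is where two words last agree before diverging.
e.g. "mpmpppmqpq" and "mpmppppp" share the prefix "mpmppp" of length 6; no pair shares a longer one.
Longest shared-prefix length: 6

6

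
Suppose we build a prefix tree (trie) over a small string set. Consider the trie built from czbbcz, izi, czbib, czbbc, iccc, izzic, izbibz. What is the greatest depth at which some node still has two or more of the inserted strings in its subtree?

The deepest shared node is where two words last agree before diverging.
e.g. "czbbc" and "czbbcz" share the prefix "czbbc" of length 5; no pair shares a longer one.
Longest shared-prefix length: 5

5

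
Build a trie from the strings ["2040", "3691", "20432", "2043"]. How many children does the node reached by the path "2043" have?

Follow the path "2043" to its node, then look at its outgoing edges.
Characters that immediately follow "2043" among the stored strings: {2}.
That node has 1 child edge.

1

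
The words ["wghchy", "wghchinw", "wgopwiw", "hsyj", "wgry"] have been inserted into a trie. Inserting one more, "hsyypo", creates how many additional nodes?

3

"hsy" is already a path in the trie; the remaining "ypo" must be added.
New nodes needed: |"hsyypo"| − 3 = 6 − 3 = 3.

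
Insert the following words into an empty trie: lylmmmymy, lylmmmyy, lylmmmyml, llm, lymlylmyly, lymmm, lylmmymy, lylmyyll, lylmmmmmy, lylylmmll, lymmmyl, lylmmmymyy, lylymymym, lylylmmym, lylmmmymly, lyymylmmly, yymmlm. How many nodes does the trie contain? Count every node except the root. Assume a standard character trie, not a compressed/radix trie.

64

Insert word by word; a character creates a node only if that edge doesn't already exist:
  "lylmmmymy" → 9 new (l, y, l, m, m, m, y, m, y)
  "lylmmmyy" → prefix "lylmmmy" already present; 1 new (y)
  "lylmmmyml" → prefix "lylmmmym" already present; 1 new (l)
  "llm" → prefix "l" already present; 2 new (l, m)
  "lymlylmyly" → prefix "ly" already present; 8 new (m, l, y, l, m, y, l, y)
  "lymmm" → prefix "lym" already present; 2 new (m, m)
  "lylmmymy" → prefix "lylmm" already present; 3 new (y, m, y)
  "lylmyyll" → prefix "lylm" already present; 4 new (y, y, l, l)
  "lylmmmmmy" → prefix "lylmmm" already present; 3 new (m, m, y)
  "lylylmmll" → prefix "lyl" already present; 6 new (y, l, m, m, l, l)
  "lymmmyl" → prefix "lymmm" already present; 2 new (y, l)
  "lylmmmymyy" → prefix "lylmmmymy" already present; 1 new (y)
  "lylymymym" → prefix "lyly" already present; 5 new (m, y, m, y, m)
  "lylylmmym" → prefix "lylylmm" already present; 2 new (y, m)
  "lylmmmymly" → prefix "lylmmmyml" already present; 1 new (y)
  "lyymylmmly" → prefix "ly" already present; 8 new (y, m, y, l, m, m, l, y)
  "yymmlm" → 6 new (y, y, m, m, l, m)
Total nodes = 9 + 1 + 1 + 2 + 8 + 2 + 3 + 4 + 3 + 6 + 2 + 1 + 5 + 2 + 1 + 8 + 6 = 64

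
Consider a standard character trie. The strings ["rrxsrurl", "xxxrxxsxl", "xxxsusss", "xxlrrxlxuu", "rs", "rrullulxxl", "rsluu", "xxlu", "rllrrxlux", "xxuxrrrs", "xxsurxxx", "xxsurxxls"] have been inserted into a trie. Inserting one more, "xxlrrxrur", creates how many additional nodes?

3

The longest prefix of "xxlrrxrur" already in the trie is "xxlrrx" (length 6).
New nodes needed: |"xxlrrxrur"| − 6 = 9 − 6 = 3.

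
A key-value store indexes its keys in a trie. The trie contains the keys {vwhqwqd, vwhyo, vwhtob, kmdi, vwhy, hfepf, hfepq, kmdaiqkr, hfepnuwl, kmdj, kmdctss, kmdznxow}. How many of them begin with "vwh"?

Filter for entries beginning with "vwh":
Words under "vwh": vwhqwqd, vwhtob, vwhy, vwhyo
Count: 4

4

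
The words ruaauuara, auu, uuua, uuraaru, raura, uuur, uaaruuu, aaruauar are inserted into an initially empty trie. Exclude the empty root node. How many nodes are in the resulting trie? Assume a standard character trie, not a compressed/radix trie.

Count nodes per top-level branch (shared prefixes stored once):
  'a'-branch (aaruauar, auu): 10 nodes
  'r'-branch (raura, ruaauuara): 13 nodes
  'u'-branch (uaaruuu, uuraaru, uuua, uuur): 16 nodes
Sum: 39

39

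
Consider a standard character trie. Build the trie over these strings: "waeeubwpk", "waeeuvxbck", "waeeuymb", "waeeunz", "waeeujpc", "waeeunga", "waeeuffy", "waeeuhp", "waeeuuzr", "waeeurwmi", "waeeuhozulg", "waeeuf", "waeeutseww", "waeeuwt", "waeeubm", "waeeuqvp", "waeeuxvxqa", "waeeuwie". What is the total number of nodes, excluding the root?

Insert word by word; a character creates a node only if that edge doesn't already exist:
  "waeeubwpk" → 9 new (w, a, e, e, u, b, w, p, k)
  "waeeuvxbck" → prefix "waeeu" already present; 5 new (v, x, b, c, k)
  "waeeuymb" → prefix "waeeu" already present; 3 new (y, m, b)
  "waeeunz" → prefix "waeeu" already present; 2 new (n, z)
  "waeeujpc" → prefix "waeeu" already present; 3 new (j, p, c)
  "waeeunga" → prefix "waeeun" already present; 2 new (g, a)
  "waeeuffy" → prefix "waeeu" already present; 3 new (f, f, y)
  "waeeuhp" → prefix "waeeu" already present; 2 new (h, p)
  "waeeuuzr" → prefix "waeeu" already present; 3 new (u, z, r)
  "waeeurwmi" → prefix "waeeu" already present; 4 new (r, w, m, i)
  "waeeuhozulg" → prefix "waeeuh" already present; 5 new (o, z, u, l, g)
  "waeeuf" → prefix "waeeuf" already present; 0 new (none)
  "waeeutseww" → prefix "waeeu" already present; 5 new (t, s, e, w, w)
  "waeeuwt" → prefix "waeeu" already present; 2 new (w, t)
  "waeeubm" → prefix "waeeub" already present; 1 new (m)
  "waeeuqvp" → prefix "waeeu" already present; 3 new (q, v, p)
  "waeeuxvxqa" → prefix "waeeu" already present; 5 new (x, v, x, q, a)
  "waeeuwie" → prefix "waeeuw" already present; 2 new (i, e)
Total nodes = 9 + 5 + 3 + 2 + 3 + 2 + 3 + 2 + 3 + 4 + 5 + 0 + 5 + 2 + 1 + 3 + 5 + 2 = 59

59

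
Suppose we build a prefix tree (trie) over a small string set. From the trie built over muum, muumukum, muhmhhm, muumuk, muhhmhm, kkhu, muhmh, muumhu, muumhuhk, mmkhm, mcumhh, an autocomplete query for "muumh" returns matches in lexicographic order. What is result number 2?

DFS of the "muumh" subtree visits, in order: "muumhu", "muumhuhk"
Position 2: muumhuhk

muumhuhk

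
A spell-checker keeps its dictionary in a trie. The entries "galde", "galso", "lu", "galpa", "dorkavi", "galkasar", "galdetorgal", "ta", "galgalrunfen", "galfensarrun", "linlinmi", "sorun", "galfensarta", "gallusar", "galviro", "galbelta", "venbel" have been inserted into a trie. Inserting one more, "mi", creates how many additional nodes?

Nothing in the trie begins with "m"; the whole of "mi" is new.
2 − 0 = 2 new nodes.

2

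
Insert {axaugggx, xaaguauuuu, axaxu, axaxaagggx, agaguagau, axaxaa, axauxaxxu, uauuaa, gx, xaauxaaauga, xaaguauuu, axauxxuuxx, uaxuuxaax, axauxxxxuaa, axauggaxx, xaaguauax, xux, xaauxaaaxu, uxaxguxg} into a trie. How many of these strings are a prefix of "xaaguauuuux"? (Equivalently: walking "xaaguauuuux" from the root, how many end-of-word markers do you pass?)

2

Walk "xaaguauuuux" from the root; an end-of-word marker is hit whenever a stored word is a prefix of "xaaguauuuux".
Prefixes of the query that are stored words: "xaaguauuu", "xaaguauuuu"
Count: 2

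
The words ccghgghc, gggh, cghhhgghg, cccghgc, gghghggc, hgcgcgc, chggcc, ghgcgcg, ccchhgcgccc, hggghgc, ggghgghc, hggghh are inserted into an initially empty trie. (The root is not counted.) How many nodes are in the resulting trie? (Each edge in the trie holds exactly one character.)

67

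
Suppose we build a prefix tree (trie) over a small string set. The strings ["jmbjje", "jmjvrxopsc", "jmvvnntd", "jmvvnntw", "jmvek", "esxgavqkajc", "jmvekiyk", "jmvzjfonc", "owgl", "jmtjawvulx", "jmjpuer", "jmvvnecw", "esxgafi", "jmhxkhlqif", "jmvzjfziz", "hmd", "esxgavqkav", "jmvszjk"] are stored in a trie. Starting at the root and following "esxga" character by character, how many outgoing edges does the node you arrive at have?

2

Follow the path "esxga" to its node, then look at its outgoing edges.
Characters that immediately follow "esxga" among the stored strings: {f, v}.
That node has 2 child edges.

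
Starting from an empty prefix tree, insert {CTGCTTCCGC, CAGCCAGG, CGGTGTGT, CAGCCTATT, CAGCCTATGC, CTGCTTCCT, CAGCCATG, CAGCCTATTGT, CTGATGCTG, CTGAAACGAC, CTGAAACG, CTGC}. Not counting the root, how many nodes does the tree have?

47

For each word, the new-node count is its length minus the longest prefix already in the trie:
  "CTGCTTCCGC" → 10 new (C, T, G, C, T, T, C, C, G, C)
  "CAGCCAGG" → prefix "C" already present; 7 new (A, G, C, C, A, G, G)
  "CGGTGTGT" → prefix "C" already present; 7 new (G, G, T, G, T, G, T)
  "CAGCCTATT" → prefix "CAGCC" already present; 4 new (T, A, T, T)
  "CAGCCTATGC" → prefix "CAGCCTAT" already present; 2 new (G, C)
  "CTGCTTCCT" → prefix "CTGCTTCC" already present; 1 new (T)
  "CAGCCATG" → prefix "CAGCCA" already present; 2 new (T, G)
  "CAGCCTATTGT" → prefix "CAGCCTATT" already present; 2 new (G, T)
  "CTGATGCTG" → prefix "CTG" already present; 6 new (A, T, G, C, T, G)
  "CTGAAACGAC" → prefix "CTGA" already present; 6 new (A, A, C, G, A, C)
  "CTGAAACG" → prefix "CTGAAACG" already present; 0 new (none)
  "CTGC" → prefix "CTGC" already present; 0 new (none)
Total nodes = 10 + 7 + 7 + 4 + 2 + 1 + 2 + 2 + 6 + 6 + 0 + 0 = 47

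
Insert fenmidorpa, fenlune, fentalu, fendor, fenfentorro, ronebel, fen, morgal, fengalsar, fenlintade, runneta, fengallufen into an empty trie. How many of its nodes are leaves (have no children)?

A leaf is a node with no children — equivalently, the end of a word that is not a proper prefix of any other stored word.
Those words: "fendor", "fenfentorro", "fengallufen", "fengalsar", "fenlintade", "fenlune", "fenmidorpa", "fentalu", "morgal", "ronebel", "runneta"
Leaf count: 11

11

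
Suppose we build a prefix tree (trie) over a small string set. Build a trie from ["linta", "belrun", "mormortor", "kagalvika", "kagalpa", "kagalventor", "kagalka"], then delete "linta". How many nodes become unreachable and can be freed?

A node on "linta"'s path can go only if nothing else ends at it or branches off below it.
No other word shares any prefix with "linta", so all 5 of its nodes go.
Nodes removed: 5

5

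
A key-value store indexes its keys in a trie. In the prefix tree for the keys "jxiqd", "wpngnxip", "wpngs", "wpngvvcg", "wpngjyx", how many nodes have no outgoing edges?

5

A leaf is a node with no children — equivalently, the end of a word that is not a proper prefix of any other stored word.
Those words: "jxiqd", "wpngjyx", "wpngnxip", "wpngs", "wpngvvcg"
Leaf count: 5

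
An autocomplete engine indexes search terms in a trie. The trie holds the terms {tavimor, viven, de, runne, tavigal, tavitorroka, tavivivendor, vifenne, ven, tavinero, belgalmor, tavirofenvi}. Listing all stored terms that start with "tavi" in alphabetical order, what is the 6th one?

Words with prefix "tavi", in lexicographic order: "tavigal", "tavimor", "tavinero", "tavirofenvi", "tavitorroka", "tavivivendor"
Position 6: tavivivendor

tavivivendor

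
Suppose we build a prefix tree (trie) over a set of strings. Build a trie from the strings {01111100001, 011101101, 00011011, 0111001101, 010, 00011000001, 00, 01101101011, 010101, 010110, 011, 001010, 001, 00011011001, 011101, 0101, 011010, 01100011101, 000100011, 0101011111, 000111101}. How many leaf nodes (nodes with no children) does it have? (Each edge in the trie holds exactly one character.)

Leaves are exactly the stored words that no other stored word extends.
Those words: "000100011", "00011000001", "00011011001", "000111101", "001010", "0101011111", "010110", "01100011101", "011010", "01101101011", "0111001101", "011101101", "01111100001"
Leaf count: 13

13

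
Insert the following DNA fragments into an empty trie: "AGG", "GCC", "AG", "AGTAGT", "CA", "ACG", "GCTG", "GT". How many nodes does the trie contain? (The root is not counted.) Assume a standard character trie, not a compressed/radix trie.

17

Trace insertions, counting only characters that open a new branch:
  "AGG" → 3 new (A, G, G)
  "GCC" → 3 new (G, C, C)
  "AG" → prefix "AG" already present; 0 new (none)
  "AGTAGT" → prefix "AG" already present; 4 new (T, A, G, T)
  "CA" → 2 new (C, A)
  "ACG" → prefix "A" already present; 2 new (C, G)
  "GCTG" → prefix "GC" already present; 2 new (T, G)
  "GT" → prefix "G" already present; 1 new (T)
Total nodes = 3 + 3 + 0 + 4 + 2 + 2 + 2 + 1 = 17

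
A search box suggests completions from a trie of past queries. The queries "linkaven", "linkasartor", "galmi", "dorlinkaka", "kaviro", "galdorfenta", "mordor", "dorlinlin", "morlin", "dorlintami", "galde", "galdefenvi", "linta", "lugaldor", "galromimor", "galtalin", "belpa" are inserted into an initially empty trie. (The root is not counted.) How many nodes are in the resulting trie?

91

For each word, the new-node count is its length minus the longest prefix already in the trie:
  "linkaven" → 8 new (l, i, n, k, a, v, e, n)
  "linkasartor" → prefix "linka" already present; 6 new (s, a, r, t, o, r)
  "galmi" → 5 new (g, a, l, m, i)
  "dorlinkaka" → 10 new (d, o, r, l, i, n, k, a, k, a)
  "kaviro" → 6 new (k, a, v, i, r, o)
  "galdorfenta" → prefix "gal" already present; 8 new (d, o, r, f, e, n, t, a)
  "mordor" → 6 new (m, o, r, d, o, r)
  "dorlinlin" → prefix "dorlin" already present; 3 new (l, i, n)
  "morlin" → prefix "mor" already present; 3 new (l, i, n)
  "dorlintami" → prefix "dorlin" already present; 4 new (t, a, m, i)
  "galde" → prefix "gald" already present; 1 new (e)
  "galdefenvi" → prefix "galde" already present; 5 new (f, e, n, v, i)
  "linta" → prefix "lin" already present; 2 new (t, a)
  "lugaldor" → prefix "l" already present; 7 new (u, g, a, l, d, o, r)
  "galromimor" → prefix "gal" already present; 7 new (r, o, m, i, m, o, r)
  "galtalin" → prefix "gal" already present; 5 new (t, a, l, i, n)
  "belpa" → 5 new (b, e, l, p, a)
Total nodes = 8 + 6 + 5 + 10 + 6 + 8 + 6 + 3 + 3 + 4 + 1 + 5 + 2 + 7 + 7 + 5 + 5 = 91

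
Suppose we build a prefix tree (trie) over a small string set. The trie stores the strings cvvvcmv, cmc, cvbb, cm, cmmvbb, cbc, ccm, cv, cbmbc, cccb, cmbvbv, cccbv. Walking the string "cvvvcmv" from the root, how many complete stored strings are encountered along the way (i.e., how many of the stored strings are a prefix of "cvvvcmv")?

2

Check each prefix of "cvvvcmv" against the stored set — each match is an end-marker on the path.
Prefixes of the query that are stored words: "cv", "cvvvcmv"
Count: 2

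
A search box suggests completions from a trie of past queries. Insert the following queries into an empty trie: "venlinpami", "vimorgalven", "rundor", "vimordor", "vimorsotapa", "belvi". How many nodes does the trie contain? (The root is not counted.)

40

Trace insertions, counting only characters that open a new branch:
  "venlinpami" → 10 new (v, e, n, l, i, n, p, a, m, i)
  "vimorgalven" → prefix "v" already present; 10 new (i, m, o, r, g, a, l, v, e, n)
  "rundor" → 6 new (r, u, n, d, o, r)
  "vimordor" → prefix "vimor" already present; 3 new (d, o, r)
  "vimorsotapa" → prefix "vimor" already present; 6 new (s, o, t, a, p, a)
  "belvi" → 5 new (b, e, l, v, i)
Total nodes = 10 + 10 + 6 + 3 + 6 + 5 = 40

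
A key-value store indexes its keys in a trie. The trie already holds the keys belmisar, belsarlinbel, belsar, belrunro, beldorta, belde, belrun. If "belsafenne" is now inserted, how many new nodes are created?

The longest prefix of "belsafenne" already in the trie is "belsa" (length 5).
So 10 − 5 = 5 new nodes.

5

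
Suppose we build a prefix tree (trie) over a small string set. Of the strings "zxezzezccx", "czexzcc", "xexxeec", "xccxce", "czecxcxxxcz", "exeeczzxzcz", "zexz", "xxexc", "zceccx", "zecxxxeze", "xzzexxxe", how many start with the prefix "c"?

2

Filter for entries beginning with "c":
Words under "c": czecxcxxxcz, czexzcc
Count: 2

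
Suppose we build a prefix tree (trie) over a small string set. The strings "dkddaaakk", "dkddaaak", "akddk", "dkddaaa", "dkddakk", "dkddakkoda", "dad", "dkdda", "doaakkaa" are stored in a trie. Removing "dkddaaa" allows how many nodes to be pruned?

0

A node on "dkddaaa"'s path can go only if nothing else ends at it or branches off below it.
Every node on "dkddaaa" is still needed (e.g. by "dkddaaakk"), so nothing is freed.
Nodes removed: 0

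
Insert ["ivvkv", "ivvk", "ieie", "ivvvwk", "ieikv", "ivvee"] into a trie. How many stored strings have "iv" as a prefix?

4

Walk to "iv"; the words in its subtree are exactly those with that prefix.
Matches: "ivvee", "ivvk", "ivvkv", "ivvvwk"
Count: 4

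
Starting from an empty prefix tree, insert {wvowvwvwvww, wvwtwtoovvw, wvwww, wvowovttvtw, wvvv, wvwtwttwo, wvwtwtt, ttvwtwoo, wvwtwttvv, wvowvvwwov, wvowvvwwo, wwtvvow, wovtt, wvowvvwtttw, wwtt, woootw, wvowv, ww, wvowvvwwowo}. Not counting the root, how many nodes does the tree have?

70

Trace insertions, counting only characters that open a new branch:
  "wvowvwvwvww" → 11 new (w, v, o, w, v, w, v, w, v, w, w)
  "wvwtwtoovvw" → prefix "wv" already present; 9 new (w, t, w, t, o, o, v, v, w)
  "wvwww" → prefix "wvw" already present; 2 new (w, w)
  "wvowovttvtw" → prefix "wvow" already present; 7 new (o, v, t, t, v, t, w)
  "wvvv" → prefix "wv" already present; 2 new (v, v)
  "wvwtwttwo" → prefix "wvwtwt" already present; 3 new (t, w, o)
  "wvwtwtt" → prefix "wvwtwtt" already present; 0 new (none)
  "ttvwtwoo" → 8 new (t, t, v, w, t, w, o, o)
  "wvwtwttvv" → prefix "wvwtwtt" already present; 2 new (v, v)
  "wvowvvwwov" → prefix "wvowv" already present; 5 new (v, w, w, o, v)
  "wvowvvwwo" → prefix "wvowvvwwo" already present; 0 new (none)
  "wwtvvow" → prefix "w" already present; 6 new (w, t, v, v, o, w)
  "wovtt" → prefix "w" already present; 4 new (o, v, t, t)
  "wvowvvwtttw" → prefix "wvowvvw" already present; 4 new (t, t, t, w)
  "wwtt" → prefix "wwt" already present; 1 new (t)
  "woootw" → prefix "wo" already present; 4 new (o, o, t, w)
  "wvowv" → prefix "wvowv" already present; 0 new (none)
  "ww" → prefix "ww" already present; 0 new (none)
  "wvowvvwwowo" → prefix "wvowvvwwo" already present; 2 new (w, o)
Total nodes = 11 + 9 + 2 + 7 + 2 + 3 + 0 + 8 + 2 + 5 + 0 + 6 + 4 + 4 + 1 + 4 + 0 + 0 + 2 = 70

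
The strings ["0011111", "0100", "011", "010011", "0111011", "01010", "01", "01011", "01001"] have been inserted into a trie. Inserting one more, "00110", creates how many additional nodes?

Walking "00110" from the root, the first 4 characters ("0011") follow existing edges; "0" is the first miss.
New nodes needed: |"00110"| − 4 = 5 − 4 = 1.

1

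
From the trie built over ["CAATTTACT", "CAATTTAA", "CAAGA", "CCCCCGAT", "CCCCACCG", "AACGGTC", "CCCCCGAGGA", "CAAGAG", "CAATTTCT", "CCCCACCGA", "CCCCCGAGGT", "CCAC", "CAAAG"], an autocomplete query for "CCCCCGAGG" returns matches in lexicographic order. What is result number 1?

DFS of the "CCCCCGAGG" subtree visits, in order: "CCCCCGAGGA", "CCCCCGAGGT"
Position 1: CCCCCGAGGA

CCCCCGAGGA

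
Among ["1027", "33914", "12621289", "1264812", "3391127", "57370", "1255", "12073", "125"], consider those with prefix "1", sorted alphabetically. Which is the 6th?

Words with prefix "1", in lexicographic order: "1027", "12073", "125", "1255", "12621289", "1264812"
The 6th is 1264812.

1264812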